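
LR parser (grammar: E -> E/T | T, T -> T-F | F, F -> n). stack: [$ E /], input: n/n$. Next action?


no handle ('E/' is not any RHS); shift 'n'
Action: shift


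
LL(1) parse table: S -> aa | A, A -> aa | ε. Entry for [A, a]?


For [A, a]: 'a' ∈ FIRST(aa)
Entry: A -> aa


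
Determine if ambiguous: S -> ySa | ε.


balanced y^n…a^n: each string has a unique parse
Unambiguous


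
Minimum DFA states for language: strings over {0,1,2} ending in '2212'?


Track the longest suffix of input matching a prefix of '2212': 5 classes (prefixes of length 0..4)
Minimal DFA: 5 states


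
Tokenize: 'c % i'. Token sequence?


Scan left to right, longest-match per lexeme
Tokens: ID(c), OP(%), ID(i)


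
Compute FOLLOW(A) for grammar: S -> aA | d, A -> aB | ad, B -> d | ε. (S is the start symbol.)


$ ∈ FOLLOW(S). For each A -> αBβ: add FIRST(β)\{ε} to FOLLOW(B); if β nullable, add FOLLOW(A).
FOLLOW(A) = {$}


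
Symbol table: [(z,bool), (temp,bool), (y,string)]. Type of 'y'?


Lookup 'y' → type string


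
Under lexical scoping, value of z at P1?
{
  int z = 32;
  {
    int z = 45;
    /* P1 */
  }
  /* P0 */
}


z declared in the same block as P1
z = 45


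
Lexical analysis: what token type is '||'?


Pattern: operator symbol
Type: OPERATOR


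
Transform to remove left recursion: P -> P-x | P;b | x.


Left-recursive alternatives: P-x, P;b; non-recursive: x
Introduce P': P -> xP', P' -> -xP' | ;bP' | ε


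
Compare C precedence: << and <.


'<<' is shift (level 8); '<' is relational (level 7)
Higher level binds tighter
'<<' has higher precedence than '<'


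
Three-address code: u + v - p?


Break into single-operator statements:
t1 = u + v
t2 = t1 - p


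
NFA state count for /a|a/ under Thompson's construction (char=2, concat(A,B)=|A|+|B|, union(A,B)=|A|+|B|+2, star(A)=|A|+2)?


Syntax tree has 2 char leaf(s), 1 union(s), 0 star(s)
chars contribute 2×2 = 4; each union adds +2; each star adds +2
Total: 4 + 2 + 0 = 6 states


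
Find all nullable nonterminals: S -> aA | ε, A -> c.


A nonterminal is nullable iff some alternative derives ε (directly, or every symbol in it is nullable)
Nullable: {S}


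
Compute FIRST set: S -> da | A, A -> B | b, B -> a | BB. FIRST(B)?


Per alternative of B: FIRST(a) = {a}; FIRST(BB) = {a}
FIRST(B) = {a}


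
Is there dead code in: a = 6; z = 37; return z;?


a is assigned but never read
Dead: 'a = 6'


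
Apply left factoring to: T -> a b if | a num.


Common prefix: 'a'
Factored: T -> a T', T' -> b if | num


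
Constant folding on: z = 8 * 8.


8 * 8 = 64 at compile time
Optimized: z = 64


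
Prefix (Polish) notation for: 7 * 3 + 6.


left-to-right (same/higher precedence on left): tree is (+ (* 7 3) 6)
Prefix: + * 7 3 6


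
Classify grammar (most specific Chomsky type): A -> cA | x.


Right-linear: every RHS is a terminal or a terminal followed by one nonterminal
Classification: Type 3 (Regular)


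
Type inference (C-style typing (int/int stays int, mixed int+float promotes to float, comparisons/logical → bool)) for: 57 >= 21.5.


Operand types: int >= float
Rule: comparison yields bool
Result type: bool


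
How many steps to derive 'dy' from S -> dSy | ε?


Derivation: S => dSy => dy
Steps: 2


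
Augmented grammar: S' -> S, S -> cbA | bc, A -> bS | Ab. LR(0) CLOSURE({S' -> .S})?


Start: S' -> .S
For each item with dot before a nonterminal B, add B -> .γ for every B-production
Closure: [S' -> .S, S -> .cbA, S -> .bc]


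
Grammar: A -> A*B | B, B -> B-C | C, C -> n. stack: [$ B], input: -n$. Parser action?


shift '-' to continue B -> B-C
Action: shift


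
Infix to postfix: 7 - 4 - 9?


Left to right (same or higher precedence on left)
Postfix: 7 4 - 9 -


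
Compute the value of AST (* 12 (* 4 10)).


Evaluate inner: (* 4 10) = 40
Evaluate root: (* 12 40) = 480
Result: 480


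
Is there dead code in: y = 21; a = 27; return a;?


y is assigned but never read
Dead: 'y = 21'


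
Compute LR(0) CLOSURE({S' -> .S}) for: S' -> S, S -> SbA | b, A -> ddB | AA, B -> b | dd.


Start: S' -> .S
For each item with dot before a nonterminal B, add B -> .γ for every B-production
Closure: [S' -> .S, S -> .SbA, S -> .b]


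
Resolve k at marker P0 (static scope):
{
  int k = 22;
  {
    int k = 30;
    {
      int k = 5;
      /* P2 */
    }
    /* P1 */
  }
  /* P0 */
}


k declared in the same block as P0
k = 22


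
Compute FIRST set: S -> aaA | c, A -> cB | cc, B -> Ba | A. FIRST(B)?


Per alternative of B: FIRST(Ba) = {c}; FIRST(A) = {c}
FIRST(B) = {c}


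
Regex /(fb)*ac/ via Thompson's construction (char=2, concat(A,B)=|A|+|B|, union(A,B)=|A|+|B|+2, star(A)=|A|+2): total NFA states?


Syntax tree has 4 char leaf(s), 0 union(s), 1 star(s)
chars contribute 4×2 = 8; each union adds +2; each star adds +2
Total: 8 + 0 + 2 = 10 states


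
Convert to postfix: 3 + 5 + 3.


Left to right (same or higher precedence on left)
Postfix: 3 5 + 3 +


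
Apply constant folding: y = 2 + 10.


2 + 10 = 12 at compile time
Optimized: y = 12


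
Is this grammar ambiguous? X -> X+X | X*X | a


'a+a*a' has two parse trees (no precedence encoded between + and *)
Ambiguous


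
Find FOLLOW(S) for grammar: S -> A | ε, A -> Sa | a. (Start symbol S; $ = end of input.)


$ ∈ FOLLOW(S). For each A -> αBβ: add FIRST(β)\{ε} to FOLLOW(B); if β nullable, add FOLLOW(A).
FOLLOW(S) = {$, a}


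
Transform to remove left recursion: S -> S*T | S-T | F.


Left-recursive alternatives: S*T, S-T; non-recursive: F
Introduce S': S -> FS', S' -> *TS' | -TS' | ε


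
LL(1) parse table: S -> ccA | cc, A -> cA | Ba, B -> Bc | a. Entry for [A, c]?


For [A, c]: 'c' ∈ FIRST(cA)
Entry: A -> cA


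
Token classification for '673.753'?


Pattern: digits with a decimal point
Type: FLOAT_LITERAL


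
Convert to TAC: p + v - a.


Break into single-operator statements:
t1 = p + v
t2 = t1 - a


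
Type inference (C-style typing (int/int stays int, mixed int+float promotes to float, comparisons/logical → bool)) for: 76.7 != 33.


Operand types: float != int
Rule: comparison yields bool
Result type: bool


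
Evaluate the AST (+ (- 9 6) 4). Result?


Evaluate inner: (- 9 6) = 3
Evaluate root: (+ 3 4) = 7
Result: 7


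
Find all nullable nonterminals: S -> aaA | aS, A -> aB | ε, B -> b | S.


A nonterminal is nullable iff some alternative derives ε (directly, or every symbol in it is nullable)
Nullable: {A}


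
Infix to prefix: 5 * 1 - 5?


left-to-right (same/higher precedence on left): tree is (- (* 5 1) 5)
Prefix: - * 5 1 5


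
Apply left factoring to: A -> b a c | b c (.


Common prefix: 'b'
Factored: A -> b A', A' -> a c | c (


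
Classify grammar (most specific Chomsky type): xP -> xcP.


LHS has context (more than one symbol) and |LHS| ≤ |RHS|
Classification: Type 1 (Context-Sensitive)


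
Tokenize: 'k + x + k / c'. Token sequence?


Scan left to right, longest-match per lexeme
Tokens: ID(k), OP(+), ID(x), OP(+), ID(k), OP(/), ID(c)


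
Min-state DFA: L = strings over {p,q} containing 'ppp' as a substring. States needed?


KMP-style automaton: 3 progress states + 1 absorbing accept = 4
Minimal DFA: 4 states


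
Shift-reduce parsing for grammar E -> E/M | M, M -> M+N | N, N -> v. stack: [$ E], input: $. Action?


start symbol E on stack, input exhausted
Action: accept


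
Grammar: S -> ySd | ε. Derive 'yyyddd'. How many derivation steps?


Derivation: S => ySd => yySdd => yyySddd => yyyddd
Steps: 4


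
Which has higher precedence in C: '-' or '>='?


'-' is additive (level 9); '>=' is relational (level 7)
Higher level binds tighter
'-' has higher precedence than '>='


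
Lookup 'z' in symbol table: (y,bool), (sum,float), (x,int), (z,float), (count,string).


Lookup 'z' → type float


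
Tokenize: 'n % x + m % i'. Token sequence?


Scan left to right, longest-match per lexeme
Tokens: ID(n), OP(%), ID(x), OP(+), ID(m), OP(%), ID(i)


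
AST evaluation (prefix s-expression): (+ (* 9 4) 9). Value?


Evaluate inner: (* 9 4) = 36
Evaluate root: (+ 36 9) = 45
Result: 45


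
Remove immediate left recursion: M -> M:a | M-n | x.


Left-recursive alternatives: M:a, M-n; non-recursive: x
Introduce M': M -> xM', M' -> :aM' | -nM' | ε


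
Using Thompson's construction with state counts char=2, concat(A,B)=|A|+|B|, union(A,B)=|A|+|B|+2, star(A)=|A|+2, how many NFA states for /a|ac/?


Syntax tree has 3 char leaf(s), 1 union(s), 0 star(s)
chars contribute 3×2 = 6; each union adds +2; each star adds +2
Total: 6 + 2 + 0 = 8 states


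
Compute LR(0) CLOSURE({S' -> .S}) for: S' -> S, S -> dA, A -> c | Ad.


Start: S' -> .S
For each item with dot before a nonterminal B, add B -> .γ for every B-production
Closure: [S' -> .S, S -> .dA]


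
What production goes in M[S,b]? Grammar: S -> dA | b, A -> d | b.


For [S, b]: 'b' ∈ FIRST(b)
Entry: S -> b


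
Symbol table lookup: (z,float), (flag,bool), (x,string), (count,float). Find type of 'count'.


Lookup 'count' → type float


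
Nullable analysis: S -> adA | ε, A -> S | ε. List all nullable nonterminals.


A nonterminal is nullable iff some alternative derives ε (directly, or every symbol in it is nullable)
Nullable: {A, S}


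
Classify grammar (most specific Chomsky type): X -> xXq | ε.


Single nonterminal LHS, but x^n q^n is not regular
Classification: Type 2 (Context-Free)


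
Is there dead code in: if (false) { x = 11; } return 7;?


condition is constant false, so the whole block is unreachable
Dead: 'if (false) { x = 11; }'


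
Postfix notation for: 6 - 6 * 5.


* has higher precedence, evaluate 6*5 first
Postfix: 6 6 5 * -


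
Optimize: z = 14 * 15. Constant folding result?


14 * 15 = 210 at compile time
Optimized: z = 210


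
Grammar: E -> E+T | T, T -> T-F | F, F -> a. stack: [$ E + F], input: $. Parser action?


'F' (not preceded by T-) is the handle for T -> F
Action: reduce (T -> F)


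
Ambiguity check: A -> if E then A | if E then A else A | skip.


dangling else: 'if E then if E then skip else skip' parses two ways
Ambiguous


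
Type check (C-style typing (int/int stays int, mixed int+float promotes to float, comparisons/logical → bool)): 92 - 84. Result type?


Operand types: int - int
Rule: mixed int/float promotes to float; int/int stays int
Result type: int


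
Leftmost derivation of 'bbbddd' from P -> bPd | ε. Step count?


Derivation: P => bPd => bbPdd => bbbPddd => bbbddd
Steps: 4


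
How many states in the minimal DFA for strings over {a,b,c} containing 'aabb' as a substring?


KMP-style automaton: 4 progress states + 1 absorbing accept = 5
Minimal DFA: 5 states


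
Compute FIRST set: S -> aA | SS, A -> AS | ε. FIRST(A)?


Per alternative of A: FIRST(AS) = {a}; FIRST(ε) = {ε}
FIRST(A) = {a, ε}


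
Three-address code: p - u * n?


Break into single-operator statements:
t1 = u * n
t2 = p - t1


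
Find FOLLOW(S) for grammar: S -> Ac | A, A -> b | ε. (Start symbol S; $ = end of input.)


$ ∈ FOLLOW(S). For each A -> αBβ: add FIRST(β)\{ε} to FOLLOW(B); if β nullable, add FOLLOW(A).
FOLLOW(S) = {$}


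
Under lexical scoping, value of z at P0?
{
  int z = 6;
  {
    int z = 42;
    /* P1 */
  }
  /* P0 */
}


z declared in the same block as P0
z = 6


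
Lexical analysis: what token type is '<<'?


Pattern: operator symbol
Type: OPERATOR


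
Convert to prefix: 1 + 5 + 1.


left-to-right (same/higher precedence on left): tree is (+ (+ 1 5) 1)
Prefix: + + 1 5 1


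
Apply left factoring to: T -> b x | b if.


Common prefix: 'b'
Factored: T -> b T', T' -> x | if


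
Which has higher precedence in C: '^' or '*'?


'*' is multiplicative (level 10); '^' is bitwise XOR (level 4)
Higher level binds tighter
'*' has higher precedence than '^'


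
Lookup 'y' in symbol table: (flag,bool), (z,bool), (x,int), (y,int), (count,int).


Lookup 'y' → type int


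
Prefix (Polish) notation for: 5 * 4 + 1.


left-to-right (same/higher precedence on left): tree is (+ (* 5 4) 1)
Prefix: + * 5 4 1


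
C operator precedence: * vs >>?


'*' is multiplicative (level 10); '>>' is shift (level 8)
Higher level binds tighter
'*' has higher precedence than '>>'


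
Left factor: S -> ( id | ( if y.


Common prefix: '('
Factored: S -> ( S', S' -> id | if y


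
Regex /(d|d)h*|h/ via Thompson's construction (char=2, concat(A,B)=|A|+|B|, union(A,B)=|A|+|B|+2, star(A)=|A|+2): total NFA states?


Syntax tree has 4 char leaf(s), 2 union(s), 1 star(s)
chars contribute 4×2 = 8; each union adds +2; each star adds +2
Total: 8 + 4 + 2 = 14 states


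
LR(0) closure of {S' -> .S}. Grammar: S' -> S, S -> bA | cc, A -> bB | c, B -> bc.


Start: S' -> .S
For each item with dot before a nonterminal B, add B -> .γ for every B-production
Closure: [S' -> .S, S -> .bA, S -> .cc]


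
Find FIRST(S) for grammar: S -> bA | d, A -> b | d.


Per alternative of S: FIRST(bA) = {b}; FIRST(d) = {d}
FIRST(S) = {b, d}


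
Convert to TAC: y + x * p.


Break into single-operator statements:
t1 = x * p
t2 = y + t1


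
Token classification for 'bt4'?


Pattern: letter/underscore followed by alphanumerics, not a keyword
Type: IDENTIFIER


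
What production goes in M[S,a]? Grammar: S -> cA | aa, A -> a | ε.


For [S, a]: 'a' ∈ FIRST(aa)
Entry: S -> aa


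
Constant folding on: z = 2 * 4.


2 * 4 = 8 at compile time
Optimized: z = 8


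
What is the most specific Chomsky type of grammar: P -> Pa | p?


Left-linear: every RHS is a terminal or one nonterminal followed by a terminal
Classification: Type 3 (Regular)


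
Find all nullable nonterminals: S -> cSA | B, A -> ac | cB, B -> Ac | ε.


A nonterminal is nullable iff some alternative derives ε (directly, or every symbol in it is nullable)
Nullable: {B, S}


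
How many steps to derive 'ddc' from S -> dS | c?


Derivation: S => dS => ddS => ddc
Steps: 3


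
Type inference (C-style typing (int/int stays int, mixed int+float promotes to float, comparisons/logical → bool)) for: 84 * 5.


Operand types: int * int
Rule: mixed int/float promotes to float; int/int stays int
Result type: int


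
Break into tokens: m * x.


Scan left to right, longest-match per lexeme
Tokens: ID(m), OP(*), ID(x)


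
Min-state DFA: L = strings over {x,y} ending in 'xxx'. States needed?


Track the longest suffix of input matching a prefix of 'xxx': 4 classes (prefixes of length 0..3)
Minimal DFA: 4 states


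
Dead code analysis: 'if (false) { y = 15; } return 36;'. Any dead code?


condition is constant false, so the whole block is unreachable
Dead: 'if (false) { y = 15; }'


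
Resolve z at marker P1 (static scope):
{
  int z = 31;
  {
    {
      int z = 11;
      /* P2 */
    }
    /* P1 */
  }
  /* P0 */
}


P1's block does not declare z; resolves to the enclosing declaration at depth 0
z = 31


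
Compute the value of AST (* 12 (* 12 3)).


Evaluate inner: (* 12 3) = 36
Evaluate root: (* 12 36) = 432
Result: 432


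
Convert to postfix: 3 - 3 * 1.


* has higher precedence, evaluate 3*1 first
Postfix: 3 3 1 * -


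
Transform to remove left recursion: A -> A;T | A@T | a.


Left-recursive alternatives: A;T, A@T; non-recursive: a
Introduce A': A -> aA', A' -> ;TA' | @TA' | ε


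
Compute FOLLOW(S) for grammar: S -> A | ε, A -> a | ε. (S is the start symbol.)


$ ∈ FOLLOW(S). For each A -> αBβ: add FIRST(β)\{ε} to FOLLOW(B); if β nullable, add FOLLOW(A).
FOLLOW(S) = {$}


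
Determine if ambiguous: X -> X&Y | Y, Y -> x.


precedence layered via separate nonterminal Y: deterministic
Unambiguous


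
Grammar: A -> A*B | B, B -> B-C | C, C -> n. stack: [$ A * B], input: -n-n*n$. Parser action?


'-' can extend B; shift to build B -> B-C
Action: shift


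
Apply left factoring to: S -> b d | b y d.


Common prefix: 'b'
Factored: S -> b S', S' -> d | y d


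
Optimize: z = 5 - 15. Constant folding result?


5 - 15 = -10 at compile time
Optimized: z = -10


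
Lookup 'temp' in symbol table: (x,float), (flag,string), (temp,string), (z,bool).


Lookup 'temp' → type string


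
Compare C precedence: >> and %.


'%' is multiplicative (level 10); '>>' is shift (level 8)
Higher level binds tighter
'%' has higher precedence than '>>'


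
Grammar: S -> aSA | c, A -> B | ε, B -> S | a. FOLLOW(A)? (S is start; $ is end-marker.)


$ ∈ FOLLOW(S). For each A -> αBβ: add FIRST(β)\{ε} to FOLLOW(B); if β nullable, add FOLLOW(A).
FOLLOW(A) = {$, a, c}


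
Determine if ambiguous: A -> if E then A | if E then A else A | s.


dangling else: 'if E then if E then s else s' parses two ways
Ambiguous


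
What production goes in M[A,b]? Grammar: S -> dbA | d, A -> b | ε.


For [A, b]: 'b' ∈ FIRST(b)
Entry: A -> b


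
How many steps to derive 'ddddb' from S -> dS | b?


Derivation: S => dS => ddS => dddS => ddddS => ddddb
Steps: 5


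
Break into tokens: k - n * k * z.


Scan left to right, longest-match per lexeme
Tokens: ID(k), OP(-), ID(n), OP(*), ID(k), OP(*), ID(z)


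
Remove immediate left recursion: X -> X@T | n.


Left-recursive alternatives: X@T; non-recursive: n
Introduce X': X -> nX', X' -> @TX' | ε


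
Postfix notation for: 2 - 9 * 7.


* has higher precedence, evaluate 9*7 first
Postfix: 2 9 7 * -


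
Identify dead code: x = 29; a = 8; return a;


x is assigned but never read
Dead: 'x = 29'


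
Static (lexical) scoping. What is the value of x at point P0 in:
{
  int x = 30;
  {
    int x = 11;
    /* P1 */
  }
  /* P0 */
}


x declared in the same block as P0
x = 30


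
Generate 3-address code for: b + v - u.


Break into single-operator statements:
t1 = b + v
t2 = t1 - u


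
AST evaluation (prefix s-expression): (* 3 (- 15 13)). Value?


Evaluate inner: (- 15 13) = 2
Evaluate root: (* 3 2) = 6
Result: 6


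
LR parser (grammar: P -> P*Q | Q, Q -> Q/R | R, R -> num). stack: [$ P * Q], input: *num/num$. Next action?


handle 'P*Q' on top; lookahead ∈ FOLLOW(P) = {*, $}
Action: reduce (P -> P*Q)


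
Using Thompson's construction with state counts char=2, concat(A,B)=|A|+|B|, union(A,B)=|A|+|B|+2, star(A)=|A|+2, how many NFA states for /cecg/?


Syntax tree has 4 char leaf(s), 0 union(s), 0 star(s)
chars contribute 4×2 = 8; each union adds +2; each star adds +2
Total: 8 + 0 + 0 = 8 states


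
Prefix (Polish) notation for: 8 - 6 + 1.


left-to-right (same/higher precedence on left): tree is (+ (- 8 6) 1)
Prefix: + - 8 6 1


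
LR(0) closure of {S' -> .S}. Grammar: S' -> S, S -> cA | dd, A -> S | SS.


Start: S' -> .S
For each item with dot before a nonterminal B, add B -> .γ for every B-production
Closure: [S' -> .S, S -> .cA, S -> .dd]


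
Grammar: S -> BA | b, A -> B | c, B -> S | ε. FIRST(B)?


Per alternative of B: FIRST(S) = {b, c, ε}; FIRST(ε) = {ε}
FIRST(B) = {b, c, ε}


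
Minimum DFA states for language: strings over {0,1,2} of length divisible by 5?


Track length mod 5: states 0..4, accept at 0
Minimal DFA: 5 states


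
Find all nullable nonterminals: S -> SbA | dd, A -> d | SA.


A nonterminal is nullable iff some alternative derives ε (directly, or every symbol in it is nullable)
Nullable: {}


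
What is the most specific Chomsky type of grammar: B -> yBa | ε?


Single nonterminal LHS, but y^n a^n is not regular
Classification: Type 2 (Context-Free)


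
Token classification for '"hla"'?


Pattern: double-quoted sequence
Type: STRING_LITERAL


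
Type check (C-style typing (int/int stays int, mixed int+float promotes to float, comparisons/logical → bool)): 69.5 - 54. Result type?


Operand types: float - int
Rule: mixed int/float promotes to float; int/int stays int
Result type: float


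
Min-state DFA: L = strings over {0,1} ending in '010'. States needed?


Track the longest suffix of input matching a prefix of '010': 4 classes (prefixes of length 0..3)
Minimal DFA: 4 states


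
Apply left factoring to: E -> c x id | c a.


Common prefix: 'c'
Factored: E -> c E', E' -> x id | a


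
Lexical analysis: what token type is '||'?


Pattern: operator symbol
Type: OPERATOR


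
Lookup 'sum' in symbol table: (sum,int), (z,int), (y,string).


Lookup 'sum' → type int


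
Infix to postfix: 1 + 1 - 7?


Left to right (same or higher precedence on left)
Postfix: 1 1 + 7 -


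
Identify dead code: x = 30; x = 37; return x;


first assignment to x is overwritten before any read
Dead: 'x = 30'


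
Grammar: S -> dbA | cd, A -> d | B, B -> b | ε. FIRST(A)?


Per alternative of A: FIRST(d) = {d}; FIRST(B) = {b, ε}
FIRST(A) = {b, d, ε}


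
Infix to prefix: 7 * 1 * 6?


left-to-right (same/higher precedence on left): tree is (* (* 7 1) 6)
Prefix: * * 7 1 6


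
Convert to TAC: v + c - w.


Break into single-operator statements:
t1 = v + c
t2 = t1 - w


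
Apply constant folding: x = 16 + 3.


16 + 3 = 19 at compile time
Optimized: x = 19


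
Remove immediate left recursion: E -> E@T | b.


Left-recursive alternatives: E@T; non-recursive: b
Introduce E': E -> bE', E' -> @TE' | ε


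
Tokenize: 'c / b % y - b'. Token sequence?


Scan left to right, longest-match per lexeme
Tokens: ID(c), OP(/), ID(b), OP(%), ID(y), OP(-), ID(b)


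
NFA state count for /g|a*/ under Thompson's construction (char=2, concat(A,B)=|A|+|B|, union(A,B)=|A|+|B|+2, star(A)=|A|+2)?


Syntax tree has 2 char leaf(s), 1 union(s), 1 star(s)
chars contribute 2×2 = 4; each union adds +2; each star adds +2
Total: 4 + 2 + 2 = 8 states


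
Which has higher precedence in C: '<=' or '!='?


'<=' is relational (level 7); '!=' is equality (level 6)
Higher level binds tighter
'<=' has higher precedence than '!='


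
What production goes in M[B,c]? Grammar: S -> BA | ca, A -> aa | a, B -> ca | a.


For [B, c]: 'c' ∈ FIRST(ca)
Entry: B -> ca


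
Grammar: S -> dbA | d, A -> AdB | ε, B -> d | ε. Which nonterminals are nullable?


A nonterminal is nullable iff some alternative derives ε (directly, or every symbol in it is nullable)
Nullable: {A, B}


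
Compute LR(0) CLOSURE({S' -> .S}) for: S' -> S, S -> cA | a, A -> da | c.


Start: S' -> .S
For each item with dot before a nonterminal B, add B -> .γ for every B-production
Closure: [S' -> .S, S -> .cA, S -> .a]


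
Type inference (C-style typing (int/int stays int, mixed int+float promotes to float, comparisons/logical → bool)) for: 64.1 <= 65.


Operand types: float <= int
Rule: comparison yields bool
Result type: bool


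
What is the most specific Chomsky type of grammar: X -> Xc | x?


Left-linear: every RHS is a terminal or one nonterminal followed by a terminal
Classification: Type 3 (Regular)


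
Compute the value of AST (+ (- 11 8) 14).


Evaluate inner: (- 11 8) = 3
Evaluate root: (+ 3 14) = 17
Result: 17


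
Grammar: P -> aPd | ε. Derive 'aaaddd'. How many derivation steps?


Derivation: P => aPd => aaPdd => aaaPddd => aaaddd
Steps: 4


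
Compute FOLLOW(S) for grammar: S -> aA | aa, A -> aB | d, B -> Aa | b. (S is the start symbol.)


$ ∈ FOLLOW(S). For each A -> αBβ: add FIRST(β)\{ε} to FOLLOW(B); if β nullable, add FOLLOW(A).
FOLLOW(S) = {$}


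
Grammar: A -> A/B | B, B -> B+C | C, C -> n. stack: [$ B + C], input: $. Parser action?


handle 'B+C' on top
Action: reduce (B -> B+C)


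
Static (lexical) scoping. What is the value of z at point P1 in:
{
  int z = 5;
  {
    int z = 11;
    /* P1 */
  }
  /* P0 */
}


z declared in the same block as P1
z = 11


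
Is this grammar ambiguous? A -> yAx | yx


balanced y^n…x^n: each string has a unique parse
Unambiguous


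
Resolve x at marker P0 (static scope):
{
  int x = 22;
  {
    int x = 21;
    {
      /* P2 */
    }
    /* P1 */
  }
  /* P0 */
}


x declared in the same block as P0
x = 22


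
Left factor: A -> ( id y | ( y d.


Common prefix: '('
Factored: A -> ( A', A' -> id y | y d


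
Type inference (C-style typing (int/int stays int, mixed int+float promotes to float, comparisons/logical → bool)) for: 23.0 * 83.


Operand types: float * int
Rule: mixed int/float promotes to float; int/int stays int
Result type: float


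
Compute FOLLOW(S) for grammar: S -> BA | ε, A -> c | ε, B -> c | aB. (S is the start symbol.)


$ ∈ FOLLOW(S). For each A -> αBβ: add FIRST(β)\{ε} to FOLLOW(B); if β nullable, add FOLLOW(A).
FOLLOW(S) = {$}


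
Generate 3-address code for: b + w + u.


Break into single-operator statements:
t1 = b + w
t2 = t1 + u


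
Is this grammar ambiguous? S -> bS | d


right-linear, alternatives start with distinct terminals 'b' vs 'd': unique leftmost derivation
Unambiguous


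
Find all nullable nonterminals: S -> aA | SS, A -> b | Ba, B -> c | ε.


A nonterminal is nullable iff some alternative derives ε (directly, or every symbol in it is nullable)
Nullable: {B}


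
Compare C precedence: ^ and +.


'+' is additive (level 9); '^' is bitwise XOR (level 4)
Higher level binds tighter
'+' has higher precedence than '^'


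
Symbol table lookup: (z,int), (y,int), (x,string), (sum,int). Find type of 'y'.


Lookup 'y' → type int


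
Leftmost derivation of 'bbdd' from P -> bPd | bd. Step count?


Derivation: P => bPd => bbdd
Steps: 2


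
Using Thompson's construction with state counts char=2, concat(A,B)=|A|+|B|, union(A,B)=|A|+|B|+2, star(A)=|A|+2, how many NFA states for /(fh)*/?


Syntax tree has 2 char leaf(s), 0 union(s), 1 star(s)
chars contribute 2×2 = 4; each union adds +2; each star adds +2
Total: 4 + 0 + 2 = 6 states


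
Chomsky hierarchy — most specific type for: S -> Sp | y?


Left-linear: every RHS is a terminal or one nonterminal followed by a terminal
Classification: Type 3 (Regular)


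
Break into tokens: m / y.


Scan left to right, longest-match per lexeme
Tokens: ID(m), OP(/), ID(y)


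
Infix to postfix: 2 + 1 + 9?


Left to right (same or higher precedence on left)
Postfix: 2 1 + 9 +


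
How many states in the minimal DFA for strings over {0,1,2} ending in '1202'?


Track the longest suffix of input matching a prefix of '1202': 5 classes (prefixes of length 0..4)
Minimal DFA: 5 states


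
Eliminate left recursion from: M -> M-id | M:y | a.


Left-recursive alternatives: M-id, M:y; non-recursive: a
Introduce M': M -> aM', M' -> -idM' | :yM' | ε


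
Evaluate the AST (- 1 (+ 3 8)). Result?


Evaluate inner: (+ 3 8) = 11
Evaluate root: (- 1 11) = -10
Result: -10


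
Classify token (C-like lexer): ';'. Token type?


Pattern: delimiter/punctuation
Type: PUNCTUATION


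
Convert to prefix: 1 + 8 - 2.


left-to-right (same/higher precedence on left): tree is (- (+ 1 8) 2)
Prefix: - + 1 8 2


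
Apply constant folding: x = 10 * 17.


10 * 17 = 170 at compile time
Optimized: x = 170


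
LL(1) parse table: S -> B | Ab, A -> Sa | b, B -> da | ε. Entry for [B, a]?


For [B, a]: ε is nullable and 'a' ∈ FOLLOW(B)
Entry: B -> ε


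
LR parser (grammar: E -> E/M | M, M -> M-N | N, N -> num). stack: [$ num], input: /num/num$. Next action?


'num' on top is the handle for N -> num
Action: reduce (N -> num)


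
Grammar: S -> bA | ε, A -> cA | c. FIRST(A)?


Per alternative of A: FIRST(cA) = {c}; FIRST(c) = {c}
FIRST(A) = {c}


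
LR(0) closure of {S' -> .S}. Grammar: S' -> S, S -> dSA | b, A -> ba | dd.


Start: S' -> .S
For each item with dot before a nonterminal B, add B -> .γ for every B-production
Closure: [S' -> .S, S -> .dSA, S -> .b]


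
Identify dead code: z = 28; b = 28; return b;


z is assigned but never read
Dead: 'z = 28'


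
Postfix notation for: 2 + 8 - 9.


Left to right (same or higher precedence on left)
Postfix: 2 8 + 9 -


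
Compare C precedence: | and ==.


'==' is equality (level 6); '|' is bitwise OR (level 3)
Higher level binds tighter
'==' has higher precedence than '|'


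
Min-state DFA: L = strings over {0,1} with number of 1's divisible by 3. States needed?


Track (count of 1) mod 3: states 0..2, accept at 0
Minimal DFA: 3 states


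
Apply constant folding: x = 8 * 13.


8 * 13 = 104 at compile time
Optimized: x = 104


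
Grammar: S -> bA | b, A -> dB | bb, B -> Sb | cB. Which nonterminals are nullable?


A nonterminal is nullable iff some alternative derives ε (directly, or every symbol in it is nullable)
Nullable: {}


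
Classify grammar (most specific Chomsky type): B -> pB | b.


Right-linear: every RHS is a terminal or a terminal followed by one nonterminal
Classification: Type 3 (Regular)


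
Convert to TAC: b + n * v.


Break into single-operator statements:
t1 = n * v
t2 = b + t1


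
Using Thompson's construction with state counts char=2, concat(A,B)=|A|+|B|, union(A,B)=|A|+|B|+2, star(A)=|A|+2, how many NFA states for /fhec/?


Syntax tree has 4 char leaf(s), 0 union(s), 0 star(s)
chars contribute 4×2 = 8; each union adds +2; each star adds +2
Total: 8 + 0 + 0 = 8 states


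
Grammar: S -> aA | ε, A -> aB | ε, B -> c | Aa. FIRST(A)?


Per alternative of A: FIRST(aB) = {a}; FIRST(ε) = {ε}
FIRST(A) = {a, ε}


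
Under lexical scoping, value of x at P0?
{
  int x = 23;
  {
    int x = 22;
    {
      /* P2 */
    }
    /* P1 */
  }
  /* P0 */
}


x declared in the same block as P0
x = 23


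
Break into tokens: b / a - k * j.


Scan left to right, longest-match per lexeme
Tokens: ID(b), OP(/), ID(a), OP(-), ID(k), OP(*), ID(j)


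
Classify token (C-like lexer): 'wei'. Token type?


Pattern: letter/underscore followed by alphanumerics, not a keyword
Type: IDENTIFIER


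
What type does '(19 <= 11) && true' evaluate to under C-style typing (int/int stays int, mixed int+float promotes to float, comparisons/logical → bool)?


Operand types: bool && bool
Rule: logical operators take bool operands and yield bool
Result type: bool


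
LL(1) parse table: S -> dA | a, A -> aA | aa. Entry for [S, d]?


For [S, d]: 'd' ∈ FIRST(dA)
Entry: S -> dA


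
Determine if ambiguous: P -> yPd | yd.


balanced y^n…d^n: each string has a unique parse
Unambiguous


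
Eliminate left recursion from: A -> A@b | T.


Left-recursive alternatives: A@b; non-recursive: T
Introduce A': A -> TA', A' -> @bA' | ε


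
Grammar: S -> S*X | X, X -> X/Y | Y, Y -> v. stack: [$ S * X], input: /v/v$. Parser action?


'/' can extend X; shift to build X -> X/Y
Action: shift


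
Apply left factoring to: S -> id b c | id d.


Common prefix: 'id'
Factored: S -> id S', S' -> b c | d


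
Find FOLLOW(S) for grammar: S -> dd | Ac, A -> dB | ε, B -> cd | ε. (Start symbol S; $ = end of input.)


$ ∈ FOLLOW(S). For each A -> αBβ: add FIRST(β)\{ε} to FOLLOW(B); if β nullable, add FOLLOW(A).
FOLLOW(S) = {$}


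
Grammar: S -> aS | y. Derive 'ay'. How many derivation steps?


Derivation: S => aS => ay
Steps: 2


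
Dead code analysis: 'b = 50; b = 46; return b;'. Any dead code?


first assignment to b is overwritten before any read
Dead: 'b = 50'


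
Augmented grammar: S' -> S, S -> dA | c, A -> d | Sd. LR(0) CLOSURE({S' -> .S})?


Start: S' -> .S
For each item with dot before a nonterminal B, add B -> .γ for every B-production
Closure: [S' -> .S, S -> .dA, S -> .c]


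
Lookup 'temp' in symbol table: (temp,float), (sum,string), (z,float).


Lookup 'temp' → type float


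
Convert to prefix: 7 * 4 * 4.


left-to-right (same/higher precedence on left): tree is (* (* 7 4) 4)
Prefix: * * 7 4 4


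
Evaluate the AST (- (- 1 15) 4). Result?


Evaluate inner: (- 1 15) = -14
Evaluate root: (- -14 4) = -18
Result: -18


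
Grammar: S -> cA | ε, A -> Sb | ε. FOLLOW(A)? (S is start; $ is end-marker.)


$ ∈ FOLLOW(S). For each A -> αBβ: add FIRST(β)\{ε} to FOLLOW(B); if β nullable, add FOLLOW(A).
FOLLOW(A) = {$, b}


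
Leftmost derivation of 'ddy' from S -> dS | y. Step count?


Derivation: S => dS => ddS => ddy
Steps: 3


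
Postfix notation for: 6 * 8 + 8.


Left to right (same or higher precedence on left)
Postfix: 6 8 * 8 +


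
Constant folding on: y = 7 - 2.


7 - 2 = 5 at compile time
Optimized: y = 5


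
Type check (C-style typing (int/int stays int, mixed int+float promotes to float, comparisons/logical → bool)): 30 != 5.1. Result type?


Operand types: int != float
Rule: comparison yields bool
Result type: bool


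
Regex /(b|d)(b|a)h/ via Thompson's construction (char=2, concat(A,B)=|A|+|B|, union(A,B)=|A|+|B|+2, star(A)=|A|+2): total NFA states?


Syntax tree has 5 char leaf(s), 2 union(s), 0 star(s)
chars contribute 5×2 = 10; each union adds +2; each star adds +2
Total: 10 + 4 + 0 = 14 states


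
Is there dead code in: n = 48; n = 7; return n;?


first assignment to n is overwritten before any read
Dead: 'n = 48'


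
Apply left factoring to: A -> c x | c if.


Common prefix: 'c'
Factored: A -> c A', A' -> x | if


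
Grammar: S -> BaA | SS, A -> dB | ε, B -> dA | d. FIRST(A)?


Per alternative of A: FIRST(dB) = {d}; FIRST(ε) = {ε}
FIRST(A) = {d, ε}


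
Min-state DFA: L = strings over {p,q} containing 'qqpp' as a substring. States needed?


KMP-style automaton: 4 progress states + 1 absorbing accept = 5
Minimal DFA: 5 states


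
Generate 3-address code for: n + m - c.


Break into single-operator statements:
t1 = n + m
t2 = t1 - c


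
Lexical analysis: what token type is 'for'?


Pattern: reserved word
Type: KEYWORD


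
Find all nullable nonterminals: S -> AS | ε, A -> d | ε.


A nonterminal is nullable iff some alternative derives ε (directly, or every symbol in it is nullable)
Nullable: {A, S}


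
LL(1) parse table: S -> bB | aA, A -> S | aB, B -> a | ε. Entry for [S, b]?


For [S, b]: 'b' ∈ FIRST(bB)
Entry: S -> bB


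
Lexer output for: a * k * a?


Scan left to right, longest-match per lexeme
Tokens: ID(a), OP(*), ID(k), OP(*), ID(a)


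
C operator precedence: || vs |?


'|' is bitwise OR (level 3); '||' is logical OR (level 1)
Higher level binds tighter
'|' has higher precedence than '||'


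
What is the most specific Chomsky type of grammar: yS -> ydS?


LHS has context (more than one symbol) and |LHS| ≤ |RHS|
Classification: Type 1 (Context-Sensitive)


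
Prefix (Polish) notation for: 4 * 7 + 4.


left-to-right (same/higher precedence on left): tree is (+ (* 4 7) 4)
Prefix: + * 4 7 4


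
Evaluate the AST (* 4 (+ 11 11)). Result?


Evaluate inner: (+ 11 11) = 22
Evaluate root: (* 4 22) = 88
Result: 88


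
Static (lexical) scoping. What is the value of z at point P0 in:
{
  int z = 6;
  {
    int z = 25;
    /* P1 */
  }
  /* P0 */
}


z declared in the same block as P0
z = 6


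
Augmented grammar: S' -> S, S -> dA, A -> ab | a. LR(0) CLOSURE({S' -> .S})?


Start: S' -> .S
For each item with dot before a nonterminal B, add B -> .γ for every B-production
Closure: [S' -> .S, S -> .dA]


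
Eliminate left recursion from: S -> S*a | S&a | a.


Left-recursive alternatives: S*a, S&a; non-recursive: a
Introduce S': S -> aS', S' -> *aS' | &aS' | ε


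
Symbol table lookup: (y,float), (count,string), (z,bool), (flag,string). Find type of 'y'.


Lookup 'y' → type float


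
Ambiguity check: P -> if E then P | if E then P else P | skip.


dangling else: 'if E then if E then skip else skip' parses two ways
Ambiguous


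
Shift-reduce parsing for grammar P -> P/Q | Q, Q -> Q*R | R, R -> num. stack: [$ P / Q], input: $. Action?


handle 'P/Q' on top; lookahead ∈ FOLLOW(P) = {/, $}
Action: reduce (P -> P/Q)


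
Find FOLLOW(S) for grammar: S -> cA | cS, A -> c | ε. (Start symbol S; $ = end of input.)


$ ∈ FOLLOW(S). For each A -> αBβ: add FIRST(β)\{ε} to FOLLOW(B); if β nullable, add FOLLOW(A).
FOLLOW(S) = {$}


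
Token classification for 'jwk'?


Pattern: letter/underscore followed by alphanumerics, not a keyword
Type: IDENTIFIER


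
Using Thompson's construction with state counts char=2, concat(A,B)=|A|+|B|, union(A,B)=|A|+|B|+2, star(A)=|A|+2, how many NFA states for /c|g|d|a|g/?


Syntax tree has 5 char leaf(s), 4 union(s), 0 star(s)
chars contribute 5×2 = 10; each union adds +2; each star adds +2
Total: 10 + 8 + 0 = 18 states


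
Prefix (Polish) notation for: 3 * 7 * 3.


left-to-right (same/higher precedence on left): tree is (* (* 3 7) 3)
Prefix: * * 3 7 3


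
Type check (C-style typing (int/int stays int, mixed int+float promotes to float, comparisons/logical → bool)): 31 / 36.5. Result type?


Operand types: int / float
Rule: mixed int/float promotes to float; int/int stays int
Result type: float


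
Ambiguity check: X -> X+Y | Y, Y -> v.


precedence layered via separate nonterminal Y: deterministic
Unambiguous


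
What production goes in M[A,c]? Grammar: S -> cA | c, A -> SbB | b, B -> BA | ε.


For [A, c]: 'c' ∈ FIRST(SbB)
Entry: A -> SbB


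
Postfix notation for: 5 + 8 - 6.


Left to right (same or higher precedence on left)
Postfix: 5 8 + 6 -


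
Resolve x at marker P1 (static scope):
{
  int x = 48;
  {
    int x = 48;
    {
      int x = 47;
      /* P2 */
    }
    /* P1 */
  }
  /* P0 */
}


x declared in the same block as P1
x = 48


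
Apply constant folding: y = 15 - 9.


15 - 9 = 6 at compile time
Optimized: y = 6


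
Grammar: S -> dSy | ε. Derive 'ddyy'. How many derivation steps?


Derivation: S => dSy => ddSyy => ddyy
Steps: 3


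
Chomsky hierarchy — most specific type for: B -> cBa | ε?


Single nonterminal LHS, but c^n a^n is not regular
Classification: Type 2 (Context-Free)


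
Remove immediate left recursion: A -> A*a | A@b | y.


Left-recursive alternatives: A*a, A@b; non-recursive: y
Introduce A': A -> yA', A' -> *aA' | @bA' | ε


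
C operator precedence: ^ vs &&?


'^' is bitwise XOR (level 4); '&&' is logical AND (level 2)
Higher level binds tighter
'^' has higher precedence than '&&'


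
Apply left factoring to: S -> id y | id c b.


Common prefix: 'id'
Factored: S -> id S', S' -> y | c b


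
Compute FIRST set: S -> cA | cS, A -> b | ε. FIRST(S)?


Per alternative of S: FIRST(cA) = {c}; FIRST(cS) = {c}
FIRST(S) = {c}


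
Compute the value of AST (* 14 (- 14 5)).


Evaluate inner: (- 14 5) = 9
Evaluate root: (* 14 9) = 126
Result: 126


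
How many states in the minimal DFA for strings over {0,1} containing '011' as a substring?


KMP-style automaton: 3 progress states + 1 absorbing accept = 4
Minimal DFA: 4 states


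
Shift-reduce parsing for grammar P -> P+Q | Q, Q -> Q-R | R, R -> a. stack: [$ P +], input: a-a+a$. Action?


no handle ('P+' is not any RHS); shift 'a'
Action: shift


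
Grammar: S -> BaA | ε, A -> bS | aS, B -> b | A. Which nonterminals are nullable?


A nonterminal is nullable iff some alternative derives ε (directly, or every symbol in it is nullable)
Nullable: {S}
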